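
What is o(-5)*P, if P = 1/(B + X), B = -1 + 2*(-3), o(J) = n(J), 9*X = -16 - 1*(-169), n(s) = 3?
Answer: 3/10 ≈ 0.30000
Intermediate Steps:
X = 17 (X = (-16 - 1*(-169))/9 = (-16 + 169)/9 = (⅑)*153 = 17)
o(J) = 3
B = -7 (B = -1 - 6 = -7)
P = ⅒ (P = 1/(-7 + 17) = 1/10 = ⅒ ≈ 0.10000)
o(-5)*P = 3*(⅒) = 3/10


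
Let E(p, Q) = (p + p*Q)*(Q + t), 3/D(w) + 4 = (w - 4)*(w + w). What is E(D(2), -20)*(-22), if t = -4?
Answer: 2508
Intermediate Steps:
D(w) = 3/(-4 + 2*w*(-4 + w)) (D(w) = 3/(-4 + (w - 4)*(w + w)) = 3/(-4 + (-4 + w)*(2*w)) = 3/(-4 + 2*w*(-4 + w)))
E(p, Q) = (-4 + Q)*(p + Q*p) (E(p, Q) = (p + p*Q)*(Q - 4) = (p + Q*p)*(-4 + Q) = (-4 + Q)*(p + Q*p))
E(D(2), -20)*(-22) = ((3/(2*(-2 + 2² - 4*2)))*(-4 + (-20)² - 3*(-20)))*(-22) = ((3/(2*(-2 + 4 - 8)))*(-4 + 400 + 60))*(-22) = (((3/2)/(-6))*456)*(-22) = (((3/2)*(-⅙))*456)*(-22) = -¼*456*(-22) = -114*(-22) = 2508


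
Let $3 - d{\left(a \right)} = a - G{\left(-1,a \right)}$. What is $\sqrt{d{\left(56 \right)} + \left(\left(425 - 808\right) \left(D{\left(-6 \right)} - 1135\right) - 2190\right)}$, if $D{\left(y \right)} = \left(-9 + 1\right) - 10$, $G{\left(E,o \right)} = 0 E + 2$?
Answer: $\sqrt{439358} \approx 662.84$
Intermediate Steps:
$G{\left(E,o \right)} = 2$ ($G{\left(E,o \right)} = 0 + 2 = 2$)
$D{\left(y \right)} = -18$ ($D{\left(y \right)} = -8 - 10 = -18$)
$d{\left(a \right)} = 5 - a$ ($d{\left(a \right)} = 3 - \left(a - 2\right) = 3 - \left(-2 + a\right) = 5 - a$)
$\sqrt{d{\left(56 \right)} + \left(\left(425 - 808\right) \left(D{\left(-6 \right)} - 1135\right) - 2190\right)} = \sqrt{\left(5 - 56\right) - \left(2190 - \left(425 - 808\right) \left(-18 - 1135\right)\right)} = \sqrt{\left(5 - 56\right) - -439409} = \sqrt{-51 + \left(441599 - 2190\right)} = \sqrt{-51 + 439409} = \sqrt{439358}$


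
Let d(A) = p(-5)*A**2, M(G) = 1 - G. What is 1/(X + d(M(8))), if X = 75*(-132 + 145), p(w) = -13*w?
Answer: 1/4160 ≈ 0.00024038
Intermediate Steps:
X = 975 (X = 75*13 = 975)
d(A) = 65*A**2 (d(A) = (-13*(-5))*A**2 = 65*A**2)
1/(X + d(M(8))) = 1/(975 + 65*(1 - 1*8)**2) = 1/(975 + 65*(1 - 8)**2) = 1/(975 + 65*(-7)**2) = 1/(975 + 65*49) = 1/(975 + 3185) = 1/4160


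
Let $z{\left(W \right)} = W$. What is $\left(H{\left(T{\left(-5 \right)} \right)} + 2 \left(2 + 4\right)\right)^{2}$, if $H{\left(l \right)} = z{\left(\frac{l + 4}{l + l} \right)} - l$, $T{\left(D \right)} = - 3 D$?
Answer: $\frac{5041}{900} \approx 5.6011$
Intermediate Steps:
$H{\left(l \right)} = - l + \frac{4 + l}{2 l}$ ($H{\left(l \right)} = \frac{l + 4}{l + l} - l = \frac{4 + l}{2 l} - l = - l + \frac{4 + l}{2 l}$)
$\left(H{\left(T{\left(-5 \right)} \right)} + 2 \left(2 + 4\right)\right)^{2} = \left(\left(\frac{1}{2} - \left(-3\right) \left(-5\right) + \frac{2}{\left(-3\right) \left(-5\right)}\right) + 2 \left(2 + 4\right)\right)^{2} = \left(\left(\frac{1}{2} - 15 + \frac{2}{15}\right) + 2 \cdot 6\right)^{2} = \left(\left(\frac{1}{2} - 15 + 2 \cdot \frac{1}{15}\right) + 12\right)^{2} = \left(\left(\frac{1}{2} - 15 + \frac{2}{15}\right) + 12\right)^{2} = \left(- \frac{431}{30} + 12\right)^{2} = \left(- \frac{71}{30}\right)^{2} = \frac{5041}{900}$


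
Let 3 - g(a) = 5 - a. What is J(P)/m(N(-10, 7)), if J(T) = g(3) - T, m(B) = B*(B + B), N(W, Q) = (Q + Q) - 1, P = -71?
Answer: 36/169 ≈ 0.21302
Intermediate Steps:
N(W, Q) = -1 + 2*Q (N(W, Q) = 2*Q - 1 = -1 + 2*Q)
g(a) = -2 + a (g(a) = 3 - (5 - a) = 3 + (-5 + a) = -2 + a)
m(B) = 2*B² (m(B) = B*(2*B) = 2*B²)
J(T) = 1 - T (J(T) = (-2 + 3) - T = 1 - T)
J(P)/m(N(-10, 7)) = (1 - 1*(-71))/((2*(-1 + 2*7)²)) = (1 + 71)/((2*(-1 + 14)²)) = 72/((2*13²)) = 72/((2*169)) = 72/338 = 72*(1/338) = 36/169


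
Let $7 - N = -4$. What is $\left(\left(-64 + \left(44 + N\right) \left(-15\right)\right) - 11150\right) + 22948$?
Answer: $10909$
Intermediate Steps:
$N = 11$ ($N = 7 - -4 = 7 + 4 = 11$)
$\left(\left(-64 + \left(44 + N\right) \left(-15\right)\right) - 11150\right) + 22948 = \left(\left(-64 + \left(44 + 11\right) \left(-15\right)\right) - 11150\right) + 22948 = \left(\left(-64 + 55 \left(-15\right)\right) - 11150\right) + 22948 = \left(\left(-64 - 825\right) - 11150\right) + 22948 = \left(-889 - 11150\right) + 22948 = -12039 + 22948 = 10909$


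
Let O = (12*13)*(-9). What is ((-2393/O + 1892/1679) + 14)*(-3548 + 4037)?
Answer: 6467292157/785772 ≈ 8230.5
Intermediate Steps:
O = -1404 (O = 156*(-9) = -1404)
((-2393/O + 1892/1679) + 14)*(-3548 + 4037) = ((-2393/(-1404) + 1892/1679) + 14)*(-3548 + 4037) = ((-2393*(-1/1404) + 1892*(1/1679)) + 14)*489 = ((2393/1404 + 1892/1679) + 14)*489 = (6674215/2357316 + 14)*489 = (39676639/2357316)*489 = 6467292157/785772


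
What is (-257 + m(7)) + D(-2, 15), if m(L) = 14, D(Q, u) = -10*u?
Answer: -393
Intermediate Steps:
(-257 + m(7)) + D(-2, 15) = (-257 + 14) - 10*15 = -243 - 150 = -393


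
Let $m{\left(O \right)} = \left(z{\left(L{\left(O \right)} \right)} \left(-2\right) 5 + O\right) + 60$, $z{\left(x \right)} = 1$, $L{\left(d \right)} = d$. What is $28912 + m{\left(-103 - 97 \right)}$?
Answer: $28762$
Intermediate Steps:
$m{\left(O \right)} = 50 + O$ ($m{\left(O \right)} = \left(1 \left(-2\right) 5 + O\right) + 60 = \left(\left(-2\right) 5 + O\right) + 60 = \left(-10 + O\right) + 60 = 50 + O$)
$28912 + m{\left(-103 - 97 \right)} = 28912 + \left(50 - 200\right) = 28912 - 150 = 28762$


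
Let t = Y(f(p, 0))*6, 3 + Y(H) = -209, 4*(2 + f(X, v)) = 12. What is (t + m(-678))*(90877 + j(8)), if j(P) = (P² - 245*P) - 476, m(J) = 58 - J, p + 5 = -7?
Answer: -47438680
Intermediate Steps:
p = -12 (p = -5 - 7 = -12)
f(X, v) = 1 (f(X, v) = -2 + (¼)*12 = -2 + 3 = 1)
Y(H) = -212 (Y(H) = -3 - 209 = -212)
j(P) = -476 + P² - 245*P
t = -1272 (t = -212*6 = -1272)
(t + m(-678))*(90877 + j(8)) = (-1272 + (58 - 1*(-678)))*(90877 + (-476 + 8² - 245*8)) = (-1272 + (58 + 678))*(90877 + (-476 + 64 - 1960)) = (-1272 + 736)*(90877 - 2372) = -536*88505 = -47438680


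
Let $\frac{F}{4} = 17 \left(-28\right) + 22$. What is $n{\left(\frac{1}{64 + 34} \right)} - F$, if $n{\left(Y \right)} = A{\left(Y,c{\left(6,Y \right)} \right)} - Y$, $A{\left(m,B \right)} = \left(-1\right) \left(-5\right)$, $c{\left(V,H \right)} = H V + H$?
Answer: $\frac{178457}{98} \approx 1821.0$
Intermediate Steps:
$c{\left(V,H \right)} = H + H V$
$A{\left(m,B \right)} = 5$
$n{\left(Y \right)} = 5 - Y$
$F = -1816$ ($F = 4 \left(17 \left(-28\right) + 22\right) = 4 \left(-476 + 22\right) = 4 \left(-454\right) = -1816$)
$n{\left(\frac{1}{64 + 34} \right)} - F = \left(5 - \frac{1}{64 + 34}\right) - -1816 = \left(5 - \frac{1}{98}\right) + 1816 = \frac{489}{98} + 1816 = \frac{178457}{98}$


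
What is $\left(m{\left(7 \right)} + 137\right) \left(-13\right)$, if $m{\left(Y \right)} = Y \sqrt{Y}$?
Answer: $-1781 - 91 \sqrt{7} \approx -2021.8$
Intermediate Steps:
$m{\left(Y \right)} = Y^{\frac{3}{2}}$
$\left(m{\left(7 \right)} + 137\right) \left(-13\right) = \left(7^{\frac{3}{2}} + 137\right) \left(-13\right) = \left(7 \sqrt{7} + 137\right) \left(-13\right) = \left(137 + 7 \sqrt{7}\right) \left(-13\right) = -1781 - 91 \sqrt{7}$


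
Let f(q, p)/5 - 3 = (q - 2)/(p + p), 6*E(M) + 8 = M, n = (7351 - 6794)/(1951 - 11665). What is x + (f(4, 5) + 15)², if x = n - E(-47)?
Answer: 1570607/1619 ≈ 970.11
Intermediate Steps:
n = -557/9714 (n = 557/(-9714) = 557*(-1/9714) = -557/9714 ≈ -0.057340)
E(M) = -4/3 + M/6
f(q, p) = 15 + 5*(-2 + q)/(2*p) (f(q, p) = 15 + 5*((q - 2)/(p + p)) = 15 + 5*((-2 + q)/((2*p))) = 15 + 5*((-2 + q)*(1/(2*p))) = 15 + 5*((-2 + q)/(2*p)) = 15 + 5*(-2 + q)/(2*p))
x = 14748/1619 (x = -557/9714 - (-4/3 + (⅙)*(-47)) = -557/9714 - (-4/3 - 47/6) = -557/9714 - 1*(-55/6) = -557/9714 + 55/6 = 14748/1619 ≈ 9.1093)
x + (f(4, 5) + 15)² = 14748/1619 + ((5/2)*(-2 + 4 + 6*5)/5 + 15)² = 14748/1619 + ((5/2)*(⅕)*(-2 + 4 + 30) + 15)² = 14748/1619 + ((5/2)*(⅕)*32 + 15)² = 14748/1619 + (16 + 15)² = 14748/1619 + 31² = 14748/1619 + 961 = 1570607/1619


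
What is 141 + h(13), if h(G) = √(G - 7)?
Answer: 141 + √6 ≈ 143.45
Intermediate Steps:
h(G) = √(-7 + G)
141 + h(13) = 141 + √(-7 + 13) = 141 + √6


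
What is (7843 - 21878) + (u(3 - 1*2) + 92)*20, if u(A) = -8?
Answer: -12355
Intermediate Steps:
(7843 - 21878) + (u(3 - 1*2) + 92)*20 = (7843 - 21878) + (-8 + 92)*20 = -14035 + 84*20 = -14035 + 1680 = -12355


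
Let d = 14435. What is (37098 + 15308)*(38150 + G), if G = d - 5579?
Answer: 2463396436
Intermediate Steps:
G = 8856 (G = 14435 - 5579 = 8856)
(37098 + 15308)*(38150 + G) = (37098 + 15308)*(38150 + 8856) = 52406*47006 = 2463396436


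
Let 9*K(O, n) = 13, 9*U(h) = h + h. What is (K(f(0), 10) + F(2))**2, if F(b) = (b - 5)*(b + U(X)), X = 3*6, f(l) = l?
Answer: 22201/81 ≈ 274.09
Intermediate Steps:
X = 18
U(h) = 2*h/9 (U(h) = (h + h)/9 = (2*h)/9 = 2*h/9)
K(O, n) = 13/9 (K(O, n) = (1/9)*13 = 13/9)
F(b) = (-5 + b)*(4 + b) (F(b) = (b - 5)*(b + (2/9)*18) = (-5 + b)*(b + 4) = (-5 + b)*(4 + b))
(K(f(0), 10) + F(2))**2 = (13/9 + (-20 + 2**2 - 1*2))**2 = (13/9 + (-20 + 4 - 2))**2 = (13/9 - 18)**2 = (-149/9)**2 = 22201/81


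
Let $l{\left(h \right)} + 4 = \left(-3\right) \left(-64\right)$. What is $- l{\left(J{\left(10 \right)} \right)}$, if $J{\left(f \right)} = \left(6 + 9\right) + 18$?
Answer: $-188$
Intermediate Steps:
$J{\left(f \right)} = 33$ ($J{\left(f \right)} = 15 + 18 = 33$)
$l{\left(h \right)} = 188$ ($l{\left(h \right)} = -4 - -192 = -4 + 192 = 188$)
$- l{\left(J{\left(10 \right)} \right)} = \left(-1\right) 188 = -188$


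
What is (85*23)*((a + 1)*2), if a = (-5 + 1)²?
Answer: 66470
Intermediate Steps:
a = 16 (a = (-4)² = 16)
(85*23)*((a + 1)*2) = (85*23)*((16 + 1)*2) = 1955*(17*2) = 1955*34 = 66470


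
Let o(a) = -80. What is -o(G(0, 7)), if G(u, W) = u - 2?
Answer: 80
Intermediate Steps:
G(u, W) = -2 + u
-o(G(0, 7)) = -1*(-80) = 80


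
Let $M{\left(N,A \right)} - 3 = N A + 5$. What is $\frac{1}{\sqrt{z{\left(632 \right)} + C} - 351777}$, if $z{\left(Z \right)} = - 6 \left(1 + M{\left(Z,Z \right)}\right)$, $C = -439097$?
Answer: $- \frac{351777}{123749893424} - \frac{i \sqrt{2835695}}{123749893424} \approx -2.8426 \cdot 10^{-6} - 1.3608 \cdot 10^{-8} i$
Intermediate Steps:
$M{\left(N,A \right)} = 8 + A N$ ($M{\left(N,A \right)} = 3 + \left(N A + 5\right) = 3 + \left(A N + 5\right) = 3 + \left(5 + A N\right) = 8 + A N$)
$z{\left(Z \right)} = -54 - 6 Z^{2}$ ($z{\left(Z \right)} = - 6 \left(1 + \left(8 + Z Z\right)\right) = - 6 \left(1 + \left(8 + Z^{2}\right)\right) = - 6 \left(9 + Z^{2}\right) = -54 - 6 Z^{2}$)
$\frac{1}{\sqrt{z{\left(632 \right)} + C} - 351777} = \frac{1}{\sqrt{\left(-54 - 6 \cdot 632^{2}\right) - 439097} - 351777} = \frac{1}{\sqrt{\left(-54 - 2396544\right) - 439097} - 351777} = \frac{1}{\sqrt{-2396598 - 439097} - 351777} = \frac{1}{\sqrt{-2835695} - 351777} = \frac{1}{i \sqrt{2835695} - 351777} = \frac{1}{-351777 + i \sqrt{2835695}}$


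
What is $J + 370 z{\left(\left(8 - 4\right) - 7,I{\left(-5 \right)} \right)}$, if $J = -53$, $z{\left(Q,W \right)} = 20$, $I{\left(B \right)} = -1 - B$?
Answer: $7347$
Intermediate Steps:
$J + 370 z{\left(\left(8 - 4\right) - 7,I{\left(-5 \right)} \right)} = -53 + 370 \cdot 20 = -53 + 7400 = 7347$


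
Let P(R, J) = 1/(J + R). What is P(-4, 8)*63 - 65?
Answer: -197/4 ≈ -49.250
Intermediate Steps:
P(-4, 8)*63 - 65 = 63/(8 - 4) - 65 = 63/4 - 65 = -197/4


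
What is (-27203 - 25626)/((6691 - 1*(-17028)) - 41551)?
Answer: 52829/17832 ≈ 2.9626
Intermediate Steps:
(-27203 - 25626)/((6691 - 1*(-17028)) - 41551) = -52829/((6691 + 17028) - 41551) = -52829/(23719 - 41551) = -52829/(-17832) = -52829*(-1/17832) = 52829/17832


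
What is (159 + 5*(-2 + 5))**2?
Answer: 30276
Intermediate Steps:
(159 + 5*(-2 + 5))**2 = (159 + 5*3)**2 = (159 + 15)**2 = 174**2 = 30276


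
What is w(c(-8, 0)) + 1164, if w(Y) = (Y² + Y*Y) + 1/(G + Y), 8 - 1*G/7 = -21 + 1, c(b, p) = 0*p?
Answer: 228145/196 ≈ 1164.0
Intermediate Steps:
c(b, p) = 0
G = 196 (G = 56 - 7*(-21 + 1) = 56 - 7*(-20) = 56 + 140 = 196)
w(Y) = 1/(196 + Y) + 2*Y² (w(Y) = (Y² + Y*Y) + 1/(196 + Y) = (Y² + Y²) + 1/(196 + Y) = 2*Y² + 1/(196 + Y) = 1/(196 + Y) + 2*Y²)
w(c(-8, 0)) + 1164 = (1 + 2*0³ + 392*0²)/(196 + 0) + 1164 = (1 + 2*0 + 392*0)/196 + 1164 = (1 + 0 + 0)/196 + 1164 = (1/196)*1 + 1164 = 1/196 + 1164 = 228145/196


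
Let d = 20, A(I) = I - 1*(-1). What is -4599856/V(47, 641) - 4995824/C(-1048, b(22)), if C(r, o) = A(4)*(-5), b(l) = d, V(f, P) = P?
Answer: 3087326784/16025 ≈ 1.9266e+5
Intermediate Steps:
A(I) = 1 + I (A(I) = I + 1 = 1 + I)
b(l) = 20
C(r, o) = -25 (C(r, o) = (1 + 4)*(-5) = 5*(-5) = -25)
-4599856/V(47, 641) - 4995824/C(-1048, b(22)) = -4599856/641 - 4995824/(-25) = -4599856*1/641 - 4995824*(-1/25) = -4599856/641 + 4995824/25 = 3087326784/16025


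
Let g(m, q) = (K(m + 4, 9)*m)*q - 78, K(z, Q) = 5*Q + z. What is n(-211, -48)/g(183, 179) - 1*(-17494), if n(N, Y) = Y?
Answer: 22157742946/1266591 ≈ 17494.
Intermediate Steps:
K(z, Q) = z + 5*Q
g(m, q) = -78 + m*q*(49 + m) (g(m, q) = (((m + 4) + 5*9)*m)*q - 78 = (((4 + m) + 45)*m)*q - 78 = ((49 + m)*m)*q - 78 = (m*(49 + m))*q - 78 = m*q*(49 + m) - 78 = -78 + m*q*(49 + m))
n(-211, -48)/g(183, 179) - 1*(-17494) = -48/(-78 + 183*179*(49 + 183)) - 1*(-17494) = -48/(-78 + 183*179*232) + 17494 = -48/(-78 + 7599624) + 17494 = -48/7599546 + 17494 = -48*1/7599546 + 17494 = -8/1266591 + 17494 = 22157742946/1266591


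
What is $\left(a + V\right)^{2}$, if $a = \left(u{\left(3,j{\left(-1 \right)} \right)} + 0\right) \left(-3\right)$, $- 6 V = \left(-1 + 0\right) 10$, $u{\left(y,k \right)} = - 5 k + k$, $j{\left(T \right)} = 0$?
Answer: $\frac{25}{9} \approx 2.7778$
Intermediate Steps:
$u{\left(y,k \right)} = - 4 k$
$V = \frac{5}{3}$ ($V = - \frac{\left(-1 + 0\right) 10}{6} = - \frac{\left(-1\right) 10}{6} = \left(- \frac{1}{6}\right) \left(-10\right) = \frac{5}{3} \approx 1.6667$)
$a = 0$ ($a = \left(\left(-4\right) 0 + 0\right) \left(-3\right) = \left(0 + 0\right) \left(-3\right) = 0 \left(-3\right) = 0$)
$\left(a + V\right)^{2} = \left(0 + \frac{5}{3}\right)^{2} = \left(\frac{5}{3}\right)^{2} = \frac{25}{9}$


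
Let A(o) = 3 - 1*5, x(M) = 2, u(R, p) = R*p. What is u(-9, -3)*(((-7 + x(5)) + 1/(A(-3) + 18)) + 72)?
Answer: 28971/16 ≈ 1810.7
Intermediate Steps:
A(o) = -2 (A(o) = 3 - 5 = -2)
u(-9, -3)*(((-7 + x(5)) + 1/(A(-3) + 18)) + 72) = (-9*(-3))*(((-7 + 2) + 1/(-2 + 18)) + 72) = 27*((-5 + 1/16) + 72) = 27*(-79/16 + 72) = 27*(1073/16) = 28971/16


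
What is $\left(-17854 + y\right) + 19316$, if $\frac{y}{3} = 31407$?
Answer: $95683$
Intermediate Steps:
$y = 94221$ ($y = 3 \cdot 31407 = 94221$)
$\left(-17854 + y\right) + 19316 = \left(-17854 + 94221\right) + 19316 = 76367 + 19316 = 95683$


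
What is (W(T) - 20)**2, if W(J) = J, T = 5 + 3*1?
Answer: 144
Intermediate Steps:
T = 8 (T = 5 + 3 = 8)
(W(T) - 20)**2 = (8 - 20)**2 = (-12)**2 = 144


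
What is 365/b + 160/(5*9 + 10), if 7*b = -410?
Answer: -2997/902 ≈ -3.3226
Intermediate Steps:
b = -410/7 (b = (⅐)*(-410) = -410/7 ≈ -58.571)
365/b + 160/(5*9 + 10) = 365/(-410/7) + 160/(5*9 + 10) = 365*(-7/410) + 160/(45 + 10) = -511/82 + 160/55 = -511/82 + 160*(1/55) = -511/82 + 32/11 = -2997/902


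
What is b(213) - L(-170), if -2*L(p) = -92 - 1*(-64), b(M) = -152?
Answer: -166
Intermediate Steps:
L(p) = 14 (L(p) = -(-92 - 1*(-64))/2 = -(-92 + 64)/2 = -½*(-28) = 14)
b(213) - L(-170) = -152 - 1*14 = -152 - 14 = -166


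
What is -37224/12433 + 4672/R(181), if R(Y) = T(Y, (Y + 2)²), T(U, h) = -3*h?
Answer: -3797870584/1249106211 ≈ -3.0405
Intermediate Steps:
R(Y) = -3*(2 + Y)² (R(Y) = -3*(Y + 2)² = -3*(2 + Y)²)
-37224/12433 + 4672/R(181) = -37224/12433 + 4672/((-3*(2 + 181)²)) = -37224*1/12433 + 4672/((-3*183²)) = -37224/12433 + 4672/((-3*33489)) = -37224/12433 + 4672/(-100467) = -37224/12433 + 4672*(-1/100467) = -37224/12433 - 4672/100467 = -3797870584/1249106211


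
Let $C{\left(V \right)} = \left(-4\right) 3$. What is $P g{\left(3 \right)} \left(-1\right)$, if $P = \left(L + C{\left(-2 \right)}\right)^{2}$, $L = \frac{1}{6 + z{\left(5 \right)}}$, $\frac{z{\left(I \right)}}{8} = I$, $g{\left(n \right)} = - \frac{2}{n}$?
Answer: $\frac{303601}{3174} \approx 95.652$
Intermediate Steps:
$z{\left(I \right)} = 8 I$
$L = \frac{1}{46}$ ($L = \frac{1}{6 + 8 \cdot 5} = \frac{1}{6 + 40} = \frac{1}{46} \approx 0.021739$)
$C{\left(V \right)} = -12$
$P = \frac{303601}{2116}$ ($P = \left(\frac{1}{46} - 12\right)^{2} = \left(- \frac{551}{46}\right)^{2} = \frac{303601}{2116} \approx 143.48$)
$P g{\left(3 \right)} \left(-1\right) = \frac{303601 \left(- \frac{2}{3}\right)}{2116} \left(-1\right) = \frac{303601 \left(\left(-2\right) \frac{1}{3}\right)}{2116} \left(-1\right) = \frac{303601}{2116} \left(- \frac{2}{3}\right) \left(-1\right) = \left(- \frac{303601}{3174}\right) \left(-1\right) = \frac{303601}{3174}$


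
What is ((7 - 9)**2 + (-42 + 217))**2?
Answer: 32041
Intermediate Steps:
((7 - 9)**2 + (-42 + 217))**2 = ((-2)**2 + 175)**2 = (4 + 175)**2 = 179**2 = 32041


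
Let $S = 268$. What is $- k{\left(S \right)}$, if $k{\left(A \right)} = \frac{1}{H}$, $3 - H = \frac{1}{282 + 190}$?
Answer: $- \frac{472}{1415} \approx -0.33357$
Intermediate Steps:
$H = \frac{1415}{472}$ ($H = 3 - \frac{1}{282 + 190} = 3 - \frac{1}{472} = \frac{1415}{472} \approx 2.9979$)
$k{\left(A \right)} = \frac{472}{1415}$ ($k{\left(A \right)} = \frac{1}{\frac{1415}{472}} = \frac{472}{1415}$)
$- k{\left(S \right)} = \left(-1\right) \frac{472}{1415} = - \frac{472}{1415}$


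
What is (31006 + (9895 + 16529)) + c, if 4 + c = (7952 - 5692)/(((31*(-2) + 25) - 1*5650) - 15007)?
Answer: 594185692/10347 ≈ 57426.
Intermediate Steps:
c = -42518/10347 (c = -4 + (7952 - 5692)/(((31*(-2) + 25) - 1*5650) - 15007) = -4 + 2260/(((-62 + 25) - 5650) - 15007) = -4 + 2260/((-37 - 5650) - 15007) = -4 + 2260/(-5687 - 15007) = -4 + 2260/(-20694) = -4 + 2260*(-1/20694) = -4 - 1130/10347 = -42518/10347 ≈ -4.1092)
(31006 + (9895 + 16529)) + c = (31006 + (9895 + 16529)) - 42518/10347 = (31006 + 26424) - 42518/10347 = 57430 - 42518/10347 = 594185692/10347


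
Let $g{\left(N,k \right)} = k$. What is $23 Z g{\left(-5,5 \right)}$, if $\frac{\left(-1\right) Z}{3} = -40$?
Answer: $13800$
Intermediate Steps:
$Z = 120$ ($Z = \left(-3\right) \left(-40\right) = 120$)
$23 Z g{\left(-5,5 \right)} = 23 \cdot 120 \cdot 5 = 2760 \cdot 5 = 13800$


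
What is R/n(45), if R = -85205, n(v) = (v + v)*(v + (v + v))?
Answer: -17041/2430 ≈ -7.0128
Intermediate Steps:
n(v) = 6*v**2 (n(v) = (2*v)*(v + 2*v) = (2*v)*(3*v) = 6*v**2)
R/n(45) = -85205/(6*45**2) = -85205/(6*2025) = -85205/12150 = -85205*1/12150 = -17041/2430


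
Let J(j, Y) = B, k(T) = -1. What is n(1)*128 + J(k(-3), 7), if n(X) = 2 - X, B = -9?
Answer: 119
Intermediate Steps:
J(j, Y) = -9
n(1)*128 + J(k(-3), 7) = (2 - 1*1)*128 - 9 = (2 - 1)*128 - 9 = 1*128 - 9 = 128 - 9 = 119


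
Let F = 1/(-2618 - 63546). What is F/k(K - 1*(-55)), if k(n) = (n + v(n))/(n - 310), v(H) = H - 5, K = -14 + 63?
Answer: 103/6715646 ≈ 1.5337e-5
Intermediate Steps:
K = 49
F = -1/66164 (F = 1/(-66164) = -1/66164 ≈ -1.5114e-5)
v(H) = -5 + H
k(n) = (-5 + 2*n)/(-310 + n) (k(n) = (n + (-5 + n))/(n - 310) = (-5 + 2*n)/(-310 + n))
F/k(K - 1*(-55)) = -(-310 + (49 - 1*(-55)))/(-5 + 2*(49 - 1*(-55)))/66164 = -(-310 + (49 + 55))/(-5 + 2*(49 + 55))/66164 = -(-310 + 104)/(-5 + 2*104)/66164 = -(-206/(-5 + 208))/66164 = -1/(66164*((-1/206*203))) = -1/(66164*(-203/206)) = -1/66164*(-206/203) = 103/6715646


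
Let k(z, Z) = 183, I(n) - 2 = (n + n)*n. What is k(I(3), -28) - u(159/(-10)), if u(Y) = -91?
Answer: 274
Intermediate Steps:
I(n) = 2 + 2*n² (I(n) = 2 + (n + n)*n = 2 + (2*n)*n = 2 + 2*n²)
k(I(3), -28) - u(159/(-10)) = 183 - 1*(-91) = 183 + 91 = 274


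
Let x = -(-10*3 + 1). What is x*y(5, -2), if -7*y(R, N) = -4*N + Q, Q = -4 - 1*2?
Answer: -58/7 ≈ -8.2857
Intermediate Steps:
Q = -6 (Q = -4 - 2 = -6)
y(R, N) = 6/7 + 4*N/7 (y(R, N) = -(-4*N - 6)/7 = -(-6 - 4*N)/7 = 6/7 + 4*N/7)
x = 29 (x = -(-30 + 1) = -1*(-29) = 29)
x*y(5, -2) = 29*(6/7 + (4/7)*(-2)) = 29*(6/7 - 8/7) = 29*(-2/7) = -58/7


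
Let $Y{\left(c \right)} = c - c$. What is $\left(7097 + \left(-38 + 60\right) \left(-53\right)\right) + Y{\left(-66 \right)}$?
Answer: $5931$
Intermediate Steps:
$Y{\left(c \right)} = 0$
$\left(7097 + \left(-38 + 60\right) \left(-53\right)\right) + Y{\left(-66 \right)} = \left(7097 + \left(-38 + 60\right) \left(-53\right)\right) + 0 = \left(7097 + 22 \left(-53\right)\right) + 0 = \left(7097 - 1166\right) + 0 = 5931 + 0 = 5931$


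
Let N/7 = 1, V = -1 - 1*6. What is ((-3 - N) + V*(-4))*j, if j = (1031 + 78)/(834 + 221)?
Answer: 19962/1055 ≈ 18.921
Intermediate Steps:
V = -7 (V = -1 - 6 = -7)
N = 7 (N = 7*1 = 7)
j = 1109/1055 ≈ 1.0512
((-3 - N) + V*(-4))*j = ((-3 - 1*7) - 7*(-4))*(1109/1055) = ((-3 - 7) + 28)*(1109/1055) = (-10 + 28)*(1109/1055) = 18*(1109/1055) = 19962/1055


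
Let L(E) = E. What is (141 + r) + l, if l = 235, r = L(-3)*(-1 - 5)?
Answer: 394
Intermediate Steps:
r = 18 (r = -3*(-1 - 5) = -3*(-6) = 18)
(141 + r) + l = (141 + 18) + 235 = 159 + 235 = 394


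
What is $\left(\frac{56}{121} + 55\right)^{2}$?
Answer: $\frac{45037521}{14641} \approx 3076.1$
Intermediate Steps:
$\left(\frac{56}{121} + 55\right)^{2} = \left(\frac{6711}{121}\right)^{2} = \frac{45037521}{14641}$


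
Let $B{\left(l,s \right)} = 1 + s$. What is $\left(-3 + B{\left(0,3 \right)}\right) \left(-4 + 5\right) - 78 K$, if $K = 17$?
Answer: $-1325$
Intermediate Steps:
$\left(-3 + B{\left(0,3 \right)}\right) \left(-4 + 5\right) - 78 K = \left(-3 + \left(1 + 3\right)\right) \left(-4 + 5\right) - 1326 = \left(-3 + 4\right) 1 - 1326 = 1 \cdot 1 - 1326 = 1 - 1326 = -1325$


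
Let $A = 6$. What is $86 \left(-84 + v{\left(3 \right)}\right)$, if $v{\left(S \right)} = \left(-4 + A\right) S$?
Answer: $-6708$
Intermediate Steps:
$v{\left(S \right)} = 2 S$ ($v{\left(S \right)} = \left(-4 + 6\right) S = 2 S$)
$86 \left(-84 + v{\left(3 \right)}\right) = 86 \left(-84 + 2 \cdot 3\right) = 86 \left(-84 + 6\right) = 86 \left(-78\right) = -6708$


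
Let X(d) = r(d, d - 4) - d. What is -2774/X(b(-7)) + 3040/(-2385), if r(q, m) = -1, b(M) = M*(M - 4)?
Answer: 212629/6201 ≈ 34.289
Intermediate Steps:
b(M) = M*(-4 + M)
X(d) = -1 - d
-2774/X(b(-7)) + 3040/(-2385) = -2774/(-1 - (-7)*(-4 - 7)) + 3040/(-2385) = -2774/(-1 - (-7)*(-11)) + 3040*(-1/2385) = -2774/(-1 - 1*77) - 608/477 = -2774/(-1 - 77) - 608/477 = -2774/(-78) - 608/477 = -2774*(-1/78) - 608/477 = 1387/39 - 608/477 = 212629/6201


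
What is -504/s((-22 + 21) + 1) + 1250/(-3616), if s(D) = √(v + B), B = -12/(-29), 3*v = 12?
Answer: -625/1808 - 63*√58/2 ≈ -240.24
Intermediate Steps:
v = 4 (v = (⅓)*12 = 4)
B = 12/29 (B = -12*(-1/29) = 12/29 ≈ 0.41379)
s(D) = 8*√58/29 (s(D) = √(4 + 12/29) = √(128/29) = 8*√58/29)
-504/s((-22 + 21) + 1) + 1250/(-3616) = -504*√58/16 + 1250/(-3616) = -63*√58/2 + 1250*(-1/3616) = -63*√58/2 - 625/1808 = -625/1808 - 63*√58/2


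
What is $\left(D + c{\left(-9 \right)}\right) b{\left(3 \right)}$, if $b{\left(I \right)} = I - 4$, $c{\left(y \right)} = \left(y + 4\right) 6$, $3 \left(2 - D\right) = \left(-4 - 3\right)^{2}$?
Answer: $\frac{133}{3} \approx 44.333$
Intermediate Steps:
$D = - \frac{43}{3}$ ($D = 2 - \frac{\left(-4 - 3\right)^{2}}{3} = 2 - \frac{\left(-7\right)^{2}}{3} = 2 - \frac{49}{3} = - \frac{43}{3} \approx -14.333$)
$c{\left(y \right)} = 24 + 6 y$ ($c{\left(y \right)} = \left(4 + y\right) 6 = 24 + 6 y$)
$b{\left(I \right)} = -4 + I$ ($b{\left(I \right)} = I - 4 = -4 + I$)
$\left(D + c{\left(-9 \right)}\right) b{\left(3 \right)} = \left(- \frac{43}{3} + \left(24 + 6 \left(-9\right)\right)\right) \left(-4 + 3\right) = \left(- \frac{43}{3} + \left(24 - 54\right)\right) \left(-1\right) = \left(- \frac{43}{3} - 30\right) \left(-1\right) = \left(- \frac{133}{3}\right) \left(-1\right) = \frac{133}{3}$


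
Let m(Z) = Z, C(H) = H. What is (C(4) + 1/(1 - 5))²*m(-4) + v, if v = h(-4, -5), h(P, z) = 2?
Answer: -217/4 ≈ -54.250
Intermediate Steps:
v = 2
(C(4) + 1/(1 - 5))²*m(-4) + v = (4 + 1/(1 - 5))²*(-4) + 2 = (4 + 1/(-4))²*(-4) + 2 = (4 - ¼)²*(-4) + 2 = (15/4)²*(-4) + 2 = (225/16)*(-4) + 2 = -225/4 + 2 = -217/4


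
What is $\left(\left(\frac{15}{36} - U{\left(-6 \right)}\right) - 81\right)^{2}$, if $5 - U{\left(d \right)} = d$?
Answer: $\frac{1207801}{144} \approx 8387.5$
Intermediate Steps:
$U{\left(d \right)} = 5 - d$
$\left(\left(\frac{15}{36} - U{\left(-6 \right)}\right) - 81\right)^{2} = \left(\left(\frac{15}{36} - \left(5 - -6\right)\right) - 81\right)^{2} = \left(\left(15 \cdot \frac{1}{36} - \left(5 + 6\right)\right) - 81\right)^{2} = \left(\left(\frac{5}{12} - 11\right) - 81\right)^{2} = \left(- \frac{127}{12} - 81\right)^{2} = \left(- \frac{1099}{12}\right)^{2} = \frac{1207801}{144}$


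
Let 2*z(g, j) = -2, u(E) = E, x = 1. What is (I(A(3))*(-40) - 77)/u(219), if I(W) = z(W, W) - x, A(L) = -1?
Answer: 1/73 ≈ 0.013699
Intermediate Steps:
z(g, j) = -1 (z(g, j) = (½)*(-2) = -1)
I(W) = -2 (I(W) = -1 - 1*1 = -1 - 1 = -2)
(I(A(3))*(-40) - 77)/u(219) = (-2*(-40) - 77)/219 = (80 - 77)*(1/219) = 3*(1/219) = 1/73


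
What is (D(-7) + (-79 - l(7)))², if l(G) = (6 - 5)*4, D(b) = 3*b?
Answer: 10816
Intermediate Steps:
l(G) = 4 (l(G) = 1*4 = 4)
(D(-7) + (-79 - l(7)))² = (3*(-7) + (-79 - 1*4))² = (-21 + (-79 - 4))² = (-21 - 83)² = (-104)² = 10816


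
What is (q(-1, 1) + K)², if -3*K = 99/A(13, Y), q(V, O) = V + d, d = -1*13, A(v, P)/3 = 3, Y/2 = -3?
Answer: 2809/9 ≈ 312.11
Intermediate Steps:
Y = -6 (Y = 2*(-3) = -6)
A(v, P) = 9 (A(v, P) = 3*3 = 9)
d = -13
q(V, O) = -13 + V (q(V, O) = V - 13 = -13 + V)
K = -11/3 (K = -33/9 = -⅓*11 = -11/3 ≈ -3.6667)
(q(-1, 1) + K)² = ((-13 - 1) - 11/3)² = (-14 - 11/3)² = (-53/3)² = 2809/9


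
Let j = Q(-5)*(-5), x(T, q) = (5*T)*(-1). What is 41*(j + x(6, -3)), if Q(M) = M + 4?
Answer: -1025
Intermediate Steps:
Q(M) = 4 + M
x(T, q) = -5*T
j = 5 (j = (4 - 5)*(-5) = -1*(-5) = 5)
41*(j + x(6, -3)) = 41*(5 - 5*6) = 41*(5 - 30) = 41*(-25) = -1025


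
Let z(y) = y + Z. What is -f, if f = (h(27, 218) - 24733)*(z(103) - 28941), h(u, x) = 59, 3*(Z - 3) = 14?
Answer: -2134078934/3 ≈ -7.1136e+8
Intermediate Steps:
Z = 23/3 (Z = 3 + (1/3)*14 = 3 + 14/3 = 23/3 ≈ 7.6667)
z(y) = 23/3 + y (z(y) = y + 23/3 = 23/3 + y)
f = 2134078934/3 (f = (59 - 24733)*((23/3 + 103) - 28941) = -24674*(332/3 - 28941) = -24674*(-86491/3) = 2134078934/3 ≈ 7.1136e+8)
-f = -1*2134078934/3 = -2134078934/3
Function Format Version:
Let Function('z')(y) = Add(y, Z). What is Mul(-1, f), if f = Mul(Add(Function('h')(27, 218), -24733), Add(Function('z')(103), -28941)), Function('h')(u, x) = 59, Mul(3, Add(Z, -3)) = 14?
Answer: Rational(-2134078934, 3) ≈ -7.1136e+8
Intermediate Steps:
Z = Rational(23, 3) (Z = Add(3, Mul(Rational(1, 3), 14)) = Add(3, Rational(14, 3)) = Rational(23, 3) ≈ 7.6667)
Function('z')(y) = Add(Rational(23, 3), y) (Function('z')(y) = Add(y, Rational(23, 3)) = Add(Rational(23, 3), y))
f = Rational(2134078934, 3) (f = Mul(Add(59, -24733), Add(Add(Rational(23, 3), 103), -28941)) = Mul(-24674, Add(Rational(332, 3), -28941)) = Mul(-24674, Rational(-86491, 3)) = Rational(2134078934, 3) ≈ 7.1136e+8)
Mul(-1, f) = Mul(-1, Rational(2134078934, 3)) = Rational(-2134078934, 3)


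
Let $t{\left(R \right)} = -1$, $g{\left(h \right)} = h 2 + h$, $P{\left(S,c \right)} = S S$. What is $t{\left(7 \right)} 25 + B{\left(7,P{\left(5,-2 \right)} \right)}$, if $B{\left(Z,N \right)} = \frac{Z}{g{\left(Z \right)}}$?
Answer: $- \frac{74}{3} \approx -24.667$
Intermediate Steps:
$P{\left(S,c \right)} = S^{2}$
$g{\left(h \right)} = 3 h$ ($g{\left(h \right)} = 2 h + h = 3 h$)
$B{\left(Z,N \right)} = \frac{1}{3}$ ($B{\left(Z,N \right)} = \frac{Z}{3 Z} = Z \frac{1}{3 Z} = \frac{1}{3}$)
$t{\left(7 \right)} 25 + B{\left(7,P{\left(5,-2 \right)} \right)} = \left(-1\right) 25 + \frac{1}{3} = -25 + \frac{1}{3} = - \frac{74}{3}$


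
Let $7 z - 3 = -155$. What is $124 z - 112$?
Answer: $- \frac{19632}{7} \approx -2804.6$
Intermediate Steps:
$z = - \frac{152}{7}$ ($z = \frac{3}{7} + \frac{1}{7} \left(-155\right) = \frac{3}{7} - \frac{155}{7} = - \frac{152}{7} \approx -21.714$)
$124 z - 112 = 124 \left(- \frac{152}{7}\right) - 112 = - \frac{18848}{7} - 112 = - \frac{19632}{7}$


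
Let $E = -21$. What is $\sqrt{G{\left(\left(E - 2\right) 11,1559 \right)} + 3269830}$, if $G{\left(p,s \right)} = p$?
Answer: $19 \sqrt{9057} \approx 1808.2$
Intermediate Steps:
$\sqrt{G{\left(\left(E - 2\right) 11,1559 \right)} + 3269830} = \sqrt{\left(-21 - 2\right) 11 + 3269830} = \sqrt{\left(-23\right) 11 + 3269830} = \sqrt{-253 + 3269830} = \sqrt{3269577} = 19 \sqrt{9057}$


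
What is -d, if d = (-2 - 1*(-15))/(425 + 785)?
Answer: -13/1210 ≈ -0.010744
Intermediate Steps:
d = 13/1210 (d = (-2 + 15)/1210 = 13*(1/1210) = 13/1210 ≈ 0.010744)
-d = -1*13/1210 = -13/1210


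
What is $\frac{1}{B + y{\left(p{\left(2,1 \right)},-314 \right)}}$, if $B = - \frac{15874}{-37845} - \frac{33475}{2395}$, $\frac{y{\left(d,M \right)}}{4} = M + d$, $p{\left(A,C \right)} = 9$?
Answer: $- \frac{18127755}{22361629729} \approx -0.00081066$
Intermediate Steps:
$y{\left(d,M \right)} = 4 M + 4 d$ ($y{\left(d,M \right)} = 4 \left(M + d\right) = 4 M + 4 d$)
$B = - \frac{245768629}{18127755}$ ($B = \left(-15874\right) \left(- \frac{1}{37845}\right) - \frac{6695}{479} = \frac{15874}{37845} - \frac{6695}{479} = - \frac{245768629}{18127755} \approx -13.558$)
$\frac{1}{B + y{\left(p{\left(2,1 \right)},-314 \right)}} = \frac{1}{- \frac{245768629}{18127755} + \left(4 \left(-314\right) + 4 \cdot 9\right)} = \frac{1}{- \frac{245768629}{18127755} + \left(-1256 + 36\right)} = \frac{1}{- \frac{245768629}{18127755} - 1220} = \frac{1}{- \frac{22361629729}{18127755}} = - \frac{18127755}{22361629729}$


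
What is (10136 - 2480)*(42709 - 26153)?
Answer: 126752736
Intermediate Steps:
(10136 - 2480)*(42709 - 26153) = 7656*16556 = 126752736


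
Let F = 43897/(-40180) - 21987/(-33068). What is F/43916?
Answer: -724679/74425982260 ≈ -9.7369e-6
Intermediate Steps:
F = -724679/1694735 (F = 43897*(-1/40180) - 21987*(-1/33068) = -6271/5740 + 3141/4724 = -724679/1694735 ≈ -0.42761)
F/43916 = -724679/1694735/43916 = -724679/1694735*1/43916 = -724679/74425982260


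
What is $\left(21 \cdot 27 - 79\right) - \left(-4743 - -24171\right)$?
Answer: $-18940$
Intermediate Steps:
$\left(21 \cdot 27 - 79\right) - \left(-4743 - -24171\right) = \left(567 - 79\right) - \left(-4743 + 24171\right) = 488 - 19428 = -18940$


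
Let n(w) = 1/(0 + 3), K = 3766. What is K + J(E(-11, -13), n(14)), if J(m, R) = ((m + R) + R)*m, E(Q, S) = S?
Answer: 11779/3 ≈ 3926.3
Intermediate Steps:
n(w) = ⅓ (n(w) = 1/3 = ⅓)
J(m, R) = m*(m + 2*R) (J(m, R) = ((R + m) + R)*m = (m + 2*R)*m = m*(m + 2*R))
K + J(E(-11, -13), n(14)) = 3766 - 13*(-13 + 2*(⅓)) = 3766 - 13*(-13 + ⅔) = 3766 - 13*(-37/3) = 3766 + 481/3 = 11779/3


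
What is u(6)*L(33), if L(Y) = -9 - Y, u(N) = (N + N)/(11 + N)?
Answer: -504/17 ≈ -29.647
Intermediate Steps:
u(N) = 2*N/(11 + N) (u(N) = (2*N)/(11 + N) = 2*N/(11 + N))
u(6)*L(33) = (2*6/(11 + 6))*(-9 - 1*33) = (2*6/17)*(-9 - 33) = (2*6*(1/17))*(-42) = (12/17)*(-42) = -504/17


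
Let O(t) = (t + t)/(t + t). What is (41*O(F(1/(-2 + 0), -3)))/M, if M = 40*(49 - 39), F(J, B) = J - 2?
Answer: 41/400 ≈ 0.10250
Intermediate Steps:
F(J, B) = -2 + J
O(t) = 1 (O(t) = (2*t)/((2*t)) = (2*t)*(1/(2*t)) = 1)
M = 400 (M = 40*10 = 400)
(41*O(F(1/(-2 + 0), -3)))/M = (41*1)/400 = 41*(1/400) = 41/400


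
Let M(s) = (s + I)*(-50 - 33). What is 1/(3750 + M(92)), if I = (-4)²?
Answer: -1/5214 ≈ -0.00019179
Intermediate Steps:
I = 16
M(s) = -1328 - 83*s (M(s) = (s + 16)*(-50 - 33) = (16 + s)*(-83) = -1328 - 83*s)
1/(3750 + M(92)) = 1/(3750 + (-1328 - 83*92)) = 1/(3750 + (-1328 - 7636)) = 1/(3750 - 8964) = 1/(-5214) = -1/5214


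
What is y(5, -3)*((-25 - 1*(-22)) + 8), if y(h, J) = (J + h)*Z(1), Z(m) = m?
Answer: 10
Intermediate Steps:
y(h, J) = J + h (y(h, J) = (J + h)*1 = J + h)
y(5, -3)*((-25 - 1*(-22)) + 8) = (-3 + 5)*((-25 - 1*(-22)) + 8) = 2*((-25 + 22) + 8) = 2*(-3 + 8) = 2*5 = 10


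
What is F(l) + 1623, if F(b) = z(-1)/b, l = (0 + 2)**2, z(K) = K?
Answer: 6491/4 ≈ 1622.8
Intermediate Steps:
l = 4 (l = 2**2 = 4)
F(b) = -1/b
F(l) + 1623 = -1/4 + 1623 = 6491/4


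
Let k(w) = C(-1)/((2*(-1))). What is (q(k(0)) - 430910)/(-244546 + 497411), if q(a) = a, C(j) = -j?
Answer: -861821/505730 ≈ -1.7041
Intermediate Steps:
k(w) = -½ (k(w) = (-1*(-1))/((2*(-1))) = 1/(-2) = 1*(-½) = -½)
(q(k(0)) - 430910)/(-244546 + 497411) = (-½ - 430910)/(-244546 + 497411) = -861821/2/252865 = -861821/2*1/252865 = -861821/505730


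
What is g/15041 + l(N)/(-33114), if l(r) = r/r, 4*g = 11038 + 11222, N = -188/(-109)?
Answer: 184264369/498067674 ≈ 0.36996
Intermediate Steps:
N = 188/109 (N = -188*(-1/109) = 188/109 ≈ 1.7248)
g = 5565 (g = (11038 + 11222)/4 = (¼)*22260 = 5565)
l(r) = 1
g/15041 + l(N)/(-33114) = 5565/15041 + 1/(-33114) = 5565*(1/15041) + 1*(-1/33114) = 5565/15041 - 1/33114 = 184264369/498067674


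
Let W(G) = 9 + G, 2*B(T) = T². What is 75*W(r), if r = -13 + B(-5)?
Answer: 1275/2 ≈ 637.50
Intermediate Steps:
B(T) = T²/2
r = -½ (r = -13 + (½)*(-5)² = -13 + (½)*25 = -13 + 25/2 = -½ ≈ -0.50000)
75*W(r) = 75*(9 - ½) = 75*(17/2) = 1275/2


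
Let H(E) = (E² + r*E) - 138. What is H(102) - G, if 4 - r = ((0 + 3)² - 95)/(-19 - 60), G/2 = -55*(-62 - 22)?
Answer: 104514/79 ≈ 1323.0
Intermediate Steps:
G = 9240 (G = 2*(-55*(-62 - 22)) = 2*(-55*(-84)) = 2*4620 = 9240)
r = 230/79 (r = 4 - ((0 + 3)² - 95)/(-19 - 60) = 4 - (3² - 95)/(-79) = 4 - (9 - 95)*(-1)/79 = 4 - (-86)*(-1)/79 = 4 - 1*86/79 = 4 - 86/79 = 230/79 ≈ 2.9114)
H(E) = -138 + E² + 230*E/79 (H(E) = (E² + 230*E/79) - 138 = -138 + E² + 230*E/79)
H(102) - G = (-138 + 102² + (230/79)*102) - 1*9240 = (-138 + 10404 + 23460/79) - 9240 = 834474/79 - 9240 = 104514/79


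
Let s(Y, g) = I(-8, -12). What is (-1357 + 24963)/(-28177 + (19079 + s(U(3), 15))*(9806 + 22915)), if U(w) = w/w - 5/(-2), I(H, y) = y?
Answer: 1073/28357415 ≈ 3.7838e-5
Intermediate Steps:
U(w) = 7/2 (U(w) = 1 - 5*(-1/2) = 1 + 5/2 = 7/2)
s(Y, g) = -12
(-1357 + 24963)/(-28177 + (19079 + s(U(3), 15))*(9806 + 22915)) = (-1357 + 24963)/(-28177 + (19079 - 12)*(9806 + 22915)) = 23606/(-28177 + 19067*32721) = 23606/(-28177 + 623891307) = 23606/623863130 = 23606*(1/623863130) = 1073/28357415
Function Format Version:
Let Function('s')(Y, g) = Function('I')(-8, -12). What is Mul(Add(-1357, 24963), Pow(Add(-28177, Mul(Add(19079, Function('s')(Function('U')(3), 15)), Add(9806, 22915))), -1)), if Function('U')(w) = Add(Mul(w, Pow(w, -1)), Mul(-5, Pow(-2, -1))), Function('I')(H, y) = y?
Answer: Rational(1073, 28357415) ≈ 3.7838e-5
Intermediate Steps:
Function('U')(w) = Rational(7, 2) (Function('U')(w) = Add(1, Mul(-5, Rational(-1, 2))) = Add(1, Rational(5, 2)) = Rational(7, 2))
Function('s')(Y, g) = -12
Mul(Add(-1357, 24963), Pow(Add(-28177, Mul(Add(19079, Function('s')(Function('U')(3), 15)), Add(9806, 22915))), -1)) = Mul(Add(-1357, 24963), Pow(Add(-28177, Mul(Add(19079, -12), Add(9806, 22915))), -1)) = Mul(23606, Pow(Add(-28177, Mul(19067, 32721)), -1)) = Mul(23606, Pow(Add(-28177, 623891307), -1)) = Mul(23606, Pow(623863130, -1)) = Mul(23606, Rational(1, 623863130)) = Rational(1073, 28357415)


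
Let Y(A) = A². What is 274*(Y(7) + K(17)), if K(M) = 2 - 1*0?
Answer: 13974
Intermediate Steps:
K(M) = 2 (K(M) = 2 + 0 = 2)
274*(Y(7) + K(17)) = 274*(7² + 2) = 274*(49 + 2) = 274*51 = 13974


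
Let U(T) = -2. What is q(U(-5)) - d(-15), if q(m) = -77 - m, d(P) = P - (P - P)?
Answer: -60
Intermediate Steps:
d(P) = P (d(P) = P - 1*0 = P + 0 = P)
q(U(-5)) - d(-15) = (-77 - 1*(-2)) - 1*(-15) = (-77 + 2) + 15 = -75 + 15 = -60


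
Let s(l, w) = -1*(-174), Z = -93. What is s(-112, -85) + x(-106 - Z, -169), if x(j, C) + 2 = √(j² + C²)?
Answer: 172 + 13*√170 ≈ 341.50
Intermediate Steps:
s(l, w) = 174
x(j, C) = -2 + √(C² + j²) (x(j, C) = -2 + √(j² + C²) = -2 + √(C² + j²))
s(-112, -85) + x(-106 - Z, -169) = 174 + (-2 + √((-169)² + (-106 - 1*(-93))²)) = 174 + (-2 + √(28561 + (-106 + 93)²)) = 174 + (-2 + √(28561 + (-13)²)) = 174 + (-2 + √(28561 + 169)) = 174 + (-2 + √28730) = 174 + (-2 + 13*√170) = 172 + 13*√170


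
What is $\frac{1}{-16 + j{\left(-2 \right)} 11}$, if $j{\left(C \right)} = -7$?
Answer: $- \frac{1}{93} \approx -0.010753$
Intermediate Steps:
$\frac{1}{-16 + j{\left(-2 \right)} 11} = \frac{1}{-16 - 77} = \frac{1}{-93} = - \frac{1}{93}$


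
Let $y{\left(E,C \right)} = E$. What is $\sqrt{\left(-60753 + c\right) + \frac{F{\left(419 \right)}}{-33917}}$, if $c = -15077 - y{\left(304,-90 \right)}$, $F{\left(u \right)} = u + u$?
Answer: $\frac{2 i \sqrt{21895439153393}}{33917} \approx 275.92 i$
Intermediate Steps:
$F{\left(u \right)} = 2 u$
$c = -15381$ ($c = -15077 - 304 = -15381$)
$\sqrt{\left(-60753 + c\right) + \frac{F{\left(419 \right)}}{-33917}} = \sqrt{\left(-60753 - 15381\right) + \frac{2 \cdot 419}{-33917}} = \sqrt{-76134 + 838 \left(- \frac{1}{33917}\right)} = \sqrt{-76134 - \frac{838}{33917}} = \sqrt{- \frac{2582237716}{33917}} = \frac{2 i \sqrt{21895439153393}}{33917}$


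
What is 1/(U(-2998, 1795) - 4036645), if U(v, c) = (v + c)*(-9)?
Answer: -1/4025818 ≈ -2.4840e-7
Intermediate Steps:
U(v, c) = -9*c - 9*v (U(v, c) = (c + v)*(-9) = -9*c - 9*v)
1/(U(-2998, 1795) - 4036645) = 1/((-9*1795 - 9*(-2998)) - 4036645) = 1/((-16155 + 26982) - 4036645) = 1/(10827 - 4036645) = 1/(-4025818) = -1/4025818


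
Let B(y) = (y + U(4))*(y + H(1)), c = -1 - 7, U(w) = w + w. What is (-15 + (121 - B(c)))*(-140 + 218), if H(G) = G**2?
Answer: 8268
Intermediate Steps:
U(w) = 2*w
c = -8
B(y) = (1 + y)*(8 + y) (B(y) = (y + 2*4)*(y + 1**2) = (y + 8)*(y + 1) = (8 + y)*(1 + y) = (1 + y)*(8 + y))
(-15 + (121 - B(c)))*(-140 + 218) = (-15 + (121 - (8 + (-8)**2 + 9*(-8))))*(-140 + 218) = (-15 + (121 - (8 + 64 - 72)))*78 = (-15 + (121 - 1*0))*78 = (-15 + (121 + 0))*78 = (-15 + 121)*78 = 106*78 = 8268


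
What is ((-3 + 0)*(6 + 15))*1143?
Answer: -72009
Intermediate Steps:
((-3 + 0)*(6 + 15))*1143 = -3*21*1143 = -63*1143 = -72009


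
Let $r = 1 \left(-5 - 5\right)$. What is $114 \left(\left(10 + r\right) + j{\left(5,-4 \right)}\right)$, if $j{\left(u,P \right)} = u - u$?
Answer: $0$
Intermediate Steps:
$j{\left(u,P \right)} = 0$
$r = -10$ ($r = 1 \left(-5 - 5\right) = 1 \left(-10\right) = -10$)
$114 \left(\left(10 + r\right) + j{\left(5,-4 \right)}\right) = 114 \left(\left(10 - 10\right) + 0\right) = 114 \left(0 + 0\right) = 114 \cdot 0 = 0$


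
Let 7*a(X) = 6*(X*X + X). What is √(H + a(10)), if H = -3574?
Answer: I*√170506/7 ≈ 58.989*I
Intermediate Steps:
a(X) = 6*X/7 + 6*X²/7 (a(X) = (6*(X*X + X))/7 = (6*(X² + X))/7 = (6*(X + X²))/7 = (6*X + 6*X²)/7 = 6*X/7 + 6*X²/7)
√(H + a(10)) = √(-3574 + (6/7)*10*(1 + 10)) = √(-3574 + (6/7)*10*11) = √(-3574 + 660/7) = √(-24358/7) = I*√170506/7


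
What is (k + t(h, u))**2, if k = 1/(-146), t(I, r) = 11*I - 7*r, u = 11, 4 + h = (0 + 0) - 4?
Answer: 580376281/21316 ≈ 27227.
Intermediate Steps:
h = -8 (h = -4 + ((0 + 0) - 4) = -4 + (0 - 4) = -4 - 4 = -8)
t(I, r) = -7*r + 11*I
k = -1/146 ≈ -0.0068493
(k + t(h, u))**2 = (-1/146 + (-7*11 + 11*(-8)))**2 = (-1/146 + (-77 - 88))**2 = (-1/146 - 165)**2 = (-24091/146)**2 = 580376281/21316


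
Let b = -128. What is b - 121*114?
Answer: -13922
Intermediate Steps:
b - 121*114 = -128 - 121*114 = -128 - 13794 = -13922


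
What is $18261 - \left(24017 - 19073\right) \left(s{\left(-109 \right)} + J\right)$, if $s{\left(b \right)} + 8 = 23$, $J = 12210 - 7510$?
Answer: $-23292699$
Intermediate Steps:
$J = 4700$
$s{\left(b \right)} = 15$ ($s{\left(b \right)} = -8 + 23 = 15$)
$18261 - \left(24017 - 19073\right) \left(s{\left(-109 \right)} + J\right) = 18261 - \left(24017 - 19073\right) \left(15 + 4700\right) = 18261 - 4944 \cdot 4715 = 18261 - 23310960 = -23292699$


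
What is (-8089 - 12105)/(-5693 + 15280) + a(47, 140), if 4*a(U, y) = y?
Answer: 315351/9587 ≈ 32.894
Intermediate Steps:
a(U, y) = y/4
(-8089 - 12105)/(-5693 + 15280) + a(47, 140) = (-8089 - 12105)/(-5693 + 15280) + (¼)*140 = -20194/9587 + 35 = 315351/9587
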